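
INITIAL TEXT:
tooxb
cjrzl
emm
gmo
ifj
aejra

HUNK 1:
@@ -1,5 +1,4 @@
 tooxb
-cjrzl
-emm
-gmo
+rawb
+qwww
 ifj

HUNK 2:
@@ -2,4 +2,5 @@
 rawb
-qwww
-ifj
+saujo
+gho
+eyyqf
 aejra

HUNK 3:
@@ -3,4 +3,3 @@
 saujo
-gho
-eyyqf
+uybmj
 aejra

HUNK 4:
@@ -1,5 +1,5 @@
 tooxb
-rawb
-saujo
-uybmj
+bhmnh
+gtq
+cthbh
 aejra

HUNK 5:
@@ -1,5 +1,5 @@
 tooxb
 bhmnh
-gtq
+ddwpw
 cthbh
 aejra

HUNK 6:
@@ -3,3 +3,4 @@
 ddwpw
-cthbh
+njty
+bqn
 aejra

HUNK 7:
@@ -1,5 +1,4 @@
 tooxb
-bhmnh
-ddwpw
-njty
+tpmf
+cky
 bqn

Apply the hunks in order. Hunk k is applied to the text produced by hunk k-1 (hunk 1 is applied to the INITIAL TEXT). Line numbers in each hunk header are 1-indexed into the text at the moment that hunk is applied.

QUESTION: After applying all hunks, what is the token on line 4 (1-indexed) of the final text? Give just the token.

Hunk 1: at line 1 remove [cjrzl,emm,gmo] add [rawb,qwww] -> 5 lines: tooxb rawb qwww ifj aejra
Hunk 2: at line 2 remove [qwww,ifj] add [saujo,gho,eyyqf] -> 6 lines: tooxb rawb saujo gho eyyqf aejra
Hunk 3: at line 3 remove [gho,eyyqf] add [uybmj] -> 5 lines: tooxb rawb saujo uybmj aejra
Hunk 4: at line 1 remove [rawb,saujo,uybmj] add [bhmnh,gtq,cthbh] -> 5 lines: tooxb bhmnh gtq cthbh aejra
Hunk 5: at line 1 remove [gtq] add [ddwpw] -> 5 lines: tooxb bhmnh ddwpw cthbh aejra
Hunk 6: at line 3 remove [cthbh] add [njty,bqn] -> 6 lines: tooxb bhmnh ddwpw njty bqn aejra
Hunk 7: at line 1 remove [bhmnh,ddwpw,njty] add [tpmf,cky] -> 5 lines: tooxb tpmf cky bqn aejra
Final line 4: bqn

Answer: bqn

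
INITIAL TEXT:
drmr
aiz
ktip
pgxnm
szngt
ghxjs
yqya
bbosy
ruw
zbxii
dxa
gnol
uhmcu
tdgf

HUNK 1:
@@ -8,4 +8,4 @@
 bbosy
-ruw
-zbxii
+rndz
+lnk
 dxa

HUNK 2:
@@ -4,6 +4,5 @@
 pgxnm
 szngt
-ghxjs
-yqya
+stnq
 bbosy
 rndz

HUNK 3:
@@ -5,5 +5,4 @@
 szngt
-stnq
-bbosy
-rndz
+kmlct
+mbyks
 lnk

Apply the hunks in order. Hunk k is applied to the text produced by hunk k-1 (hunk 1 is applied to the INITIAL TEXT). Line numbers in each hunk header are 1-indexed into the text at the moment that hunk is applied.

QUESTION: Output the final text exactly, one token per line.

Answer: drmr
aiz
ktip
pgxnm
szngt
kmlct
mbyks
lnk
dxa
gnol
uhmcu
tdgf

Derivation:
Hunk 1: at line 8 remove [ruw,zbxii] add [rndz,lnk] -> 14 lines: drmr aiz ktip pgxnm szngt ghxjs yqya bbosy rndz lnk dxa gnol uhmcu tdgf
Hunk 2: at line 4 remove [ghxjs,yqya] add [stnq] -> 13 lines: drmr aiz ktip pgxnm szngt stnq bbosy rndz lnk dxa gnol uhmcu tdgf
Hunk 3: at line 5 remove [stnq,bbosy,rndz] add [kmlct,mbyks] -> 12 lines: drmr aiz ktip pgxnm szngt kmlct mbyks lnk dxa gnol uhmcu tdgf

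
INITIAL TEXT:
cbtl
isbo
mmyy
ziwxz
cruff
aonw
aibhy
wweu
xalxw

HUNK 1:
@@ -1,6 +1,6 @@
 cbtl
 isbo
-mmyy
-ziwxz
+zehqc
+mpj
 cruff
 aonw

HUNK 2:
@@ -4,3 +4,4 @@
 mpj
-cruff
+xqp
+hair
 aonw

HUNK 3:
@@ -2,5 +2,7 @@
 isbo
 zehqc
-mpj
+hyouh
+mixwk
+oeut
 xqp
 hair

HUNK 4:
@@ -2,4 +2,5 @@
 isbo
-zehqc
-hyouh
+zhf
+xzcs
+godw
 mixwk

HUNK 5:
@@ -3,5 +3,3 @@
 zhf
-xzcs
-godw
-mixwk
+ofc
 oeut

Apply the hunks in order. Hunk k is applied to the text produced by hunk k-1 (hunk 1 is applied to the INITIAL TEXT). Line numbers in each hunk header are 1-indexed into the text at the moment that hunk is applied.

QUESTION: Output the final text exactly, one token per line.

Hunk 1: at line 1 remove [mmyy,ziwxz] add [zehqc,mpj] -> 9 lines: cbtl isbo zehqc mpj cruff aonw aibhy wweu xalxw
Hunk 2: at line 4 remove [cruff] add [xqp,hair] -> 10 lines: cbtl isbo zehqc mpj xqp hair aonw aibhy wweu xalxw
Hunk 3: at line 2 remove [mpj] add [hyouh,mixwk,oeut] -> 12 lines: cbtl isbo zehqc hyouh mixwk oeut xqp hair aonw aibhy wweu xalxw
Hunk 4: at line 2 remove [zehqc,hyouh] add [zhf,xzcs,godw] -> 13 lines: cbtl isbo zhf xzcs godw mixwk oeut xqp hair aonw aibhy wweu xalxw
Hunk 5: at line 3 remove [xzcs,godw,mixwk] add [ofc] -> 11 lines: cbtl isbo zhf ofc oeut xqp hair aonw aibhy wweu xalxw

Answer: cbtl
isbo
zhf
ofc
oeut
xqp
hair
aonw
aibhy
wweu
xalxw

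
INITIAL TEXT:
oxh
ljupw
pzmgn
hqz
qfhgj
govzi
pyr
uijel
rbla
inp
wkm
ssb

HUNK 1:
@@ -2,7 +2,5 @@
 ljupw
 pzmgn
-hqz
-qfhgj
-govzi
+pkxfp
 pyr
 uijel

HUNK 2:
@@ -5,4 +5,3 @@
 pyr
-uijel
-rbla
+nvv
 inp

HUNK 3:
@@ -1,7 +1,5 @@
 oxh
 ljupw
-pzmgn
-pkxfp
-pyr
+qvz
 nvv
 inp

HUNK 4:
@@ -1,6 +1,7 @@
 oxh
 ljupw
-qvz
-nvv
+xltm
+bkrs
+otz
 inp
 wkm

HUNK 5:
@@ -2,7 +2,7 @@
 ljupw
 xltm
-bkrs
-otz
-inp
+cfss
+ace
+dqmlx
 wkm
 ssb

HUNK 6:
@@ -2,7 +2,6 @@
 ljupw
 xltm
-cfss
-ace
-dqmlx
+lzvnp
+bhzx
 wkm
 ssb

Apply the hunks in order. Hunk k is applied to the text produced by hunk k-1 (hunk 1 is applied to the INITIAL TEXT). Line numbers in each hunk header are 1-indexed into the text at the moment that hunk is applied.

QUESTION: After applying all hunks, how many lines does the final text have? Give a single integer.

Hunk 1: at line 2 remove [hqz,qfhgj,govzi] add [pkxfp] -> 10 lines: oxh ljupw pzmgn pkxfp pyr uijel rbla inp wkm ssb
Hunk 2: at line 5 remove [uijel,rbla] add [nvv] -> 9 lines: oxh ljupw pzmgn pkxfp pyr nvv inp wkm ssb
Hunk 3: at line 1 remove [pzmgn,pkxfp,pyr] add [qvz] -> 7 lines: oxh ljupw qvz nvv inp wkm ssb
Hunk 4: at line 1 remove [qvz,nvv] add [xltm,bkrs,otz] -> 8 lines: oxh ljupw xltm bkrs otz inp wkm ssb
Hunk 5: at line 2 remove [bkrs,otz,inp] add [cfss,ace,dqmlx] -> 8 lines: oxh ljupw xltm cfss ace dqmlx wkm ssb
Hunk 6: at line 2 remove [cfss,ace,dqmlx] add [lzvnp,bhzx] -> 7 lines: oxh ljupw xltm lzvnp bhzx wkm ssb
Final line count: 7

Answer: 7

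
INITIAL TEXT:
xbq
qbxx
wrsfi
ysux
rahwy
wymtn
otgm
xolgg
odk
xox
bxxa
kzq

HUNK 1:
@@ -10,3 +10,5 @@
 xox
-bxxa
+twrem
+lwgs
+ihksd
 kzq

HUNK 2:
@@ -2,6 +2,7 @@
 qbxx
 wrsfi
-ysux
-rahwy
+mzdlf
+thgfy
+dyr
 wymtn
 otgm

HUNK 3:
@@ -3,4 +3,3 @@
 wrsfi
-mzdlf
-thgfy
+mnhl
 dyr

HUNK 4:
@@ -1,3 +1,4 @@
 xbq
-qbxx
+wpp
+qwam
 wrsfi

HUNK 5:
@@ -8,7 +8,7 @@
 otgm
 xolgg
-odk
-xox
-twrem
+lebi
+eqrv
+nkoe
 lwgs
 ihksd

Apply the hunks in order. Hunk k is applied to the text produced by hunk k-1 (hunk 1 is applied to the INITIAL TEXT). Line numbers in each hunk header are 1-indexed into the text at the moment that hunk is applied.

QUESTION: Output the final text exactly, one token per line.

Hunk 1: at line 10 remove [bxxa] add [twrem,lwgs,ihksd] -> 14 lines: xbq qbxx wrsfi ysux rahwy wymtn otgm xolgg odk xox twrem lwgs ihksd kzq
Hunk 2: at line 2 remove [ysux,rahwy] add [mzdlf,thgfy,dyr] -> 15 lines: xbq qbxx wrsfi mzdlf thgfy dyr wymtn otgm xolgg odk xox twrem lwgs ihksd kzq
Hunk 3: at line 3 remove [mzdlf,thgfy] add [mnhl] -> 14 lines: xbq qbxx wrsfi mnhl dyr wymtn otgm xolgg odk xox twrem lwgs ihksd kzq
Hunk 4: at line 1 remove [qbxx] add [wpp,qwam] -> 15 lines: xbq wpp qwam wrsfi mnhl dyr wymtn otgm xolgg odk xox twrem lwgs ihksd kzq
Hunk 5: at line 8 remove [odk,xox,twrem] add [lebi,eqrv,nkoe] -> 15 lines: xbq wpp qwam wrsfi mnhl dyr wymtn otgm xolgg lebi eqrv nkoe lwgs ihksd kzq

Answer: xbq
wpp
qwam
wrsfi
mnhl
dyr
wymtn
otgm
xolgg
lebi
eqrv
nkoe
lwgs
ihksd
kzq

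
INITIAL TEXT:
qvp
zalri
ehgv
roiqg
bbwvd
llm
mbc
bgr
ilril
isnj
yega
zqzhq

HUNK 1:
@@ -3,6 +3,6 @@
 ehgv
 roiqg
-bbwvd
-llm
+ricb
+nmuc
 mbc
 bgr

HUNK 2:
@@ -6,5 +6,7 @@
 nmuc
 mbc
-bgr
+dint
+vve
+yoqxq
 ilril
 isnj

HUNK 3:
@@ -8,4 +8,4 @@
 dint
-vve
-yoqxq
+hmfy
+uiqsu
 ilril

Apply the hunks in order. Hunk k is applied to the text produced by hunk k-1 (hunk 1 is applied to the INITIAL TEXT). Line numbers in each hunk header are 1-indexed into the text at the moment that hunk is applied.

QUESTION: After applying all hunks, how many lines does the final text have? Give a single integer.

Answer: 14

Derivation:
Hunk 1: at line 3 remove [bbwvd,llm] add [ricb,nmuc] -> 12 lines: qvp zalri ehgv roiqg ricb nmuc mbc bgr ilril isnj yega zqzhq
Hunk 2: at line 6 remove [bgr] add [dint,vve,yoqxq] -> 14 lines: qvp zalri ehgv roiqg ricb nmuc mbc dint vve yoqxq ilril isnj yega zqzhq
Hunk 3: at line 8 remove [vve,yoqxq] add [hmfy,uiqsu] -> 14 lines: qvp zalri ehgv roiqg ricb nmuc mbc dint hmfy uiqsu ilril isnj yega zqzhq
Final line count: 14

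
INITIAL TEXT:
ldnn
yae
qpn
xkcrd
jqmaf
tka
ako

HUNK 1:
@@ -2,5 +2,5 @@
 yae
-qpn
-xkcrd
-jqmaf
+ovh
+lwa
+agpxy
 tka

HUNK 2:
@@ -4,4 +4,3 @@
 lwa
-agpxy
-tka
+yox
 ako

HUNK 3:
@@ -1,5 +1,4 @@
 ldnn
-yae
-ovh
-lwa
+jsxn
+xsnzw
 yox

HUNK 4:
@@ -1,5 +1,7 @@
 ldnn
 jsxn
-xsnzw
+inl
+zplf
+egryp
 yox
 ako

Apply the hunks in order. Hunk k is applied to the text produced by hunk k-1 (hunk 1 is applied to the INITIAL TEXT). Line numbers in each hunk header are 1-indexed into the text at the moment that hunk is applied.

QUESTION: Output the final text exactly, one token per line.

Hunk 1: at line 2 remove [qpn,xkcrd,jqmaf] add [ovh,lwa,agpxy] -> 7 lines: ldnn yae ovh lwa agpxy tka ako
Hunk 2: at line 4 remove [agpxy,tka] add [yox] -> 6 lines: ldnn yae ovh lwa yox ako
Hunk 3: at line 1 remove [yae,ovh,lwa] add [jsxn,xsnzw] -> 5 lines: ldnn jsxn xsnzw yox ako
Hunk 4: at line 1 remove [xsnzw] add [inl,zplf,egryp] -> 7 lines: ldnn jsxn inl zplf egryp yox ako

Answer: ldnn
jsxn
inl
zplf
egryp
yox
ako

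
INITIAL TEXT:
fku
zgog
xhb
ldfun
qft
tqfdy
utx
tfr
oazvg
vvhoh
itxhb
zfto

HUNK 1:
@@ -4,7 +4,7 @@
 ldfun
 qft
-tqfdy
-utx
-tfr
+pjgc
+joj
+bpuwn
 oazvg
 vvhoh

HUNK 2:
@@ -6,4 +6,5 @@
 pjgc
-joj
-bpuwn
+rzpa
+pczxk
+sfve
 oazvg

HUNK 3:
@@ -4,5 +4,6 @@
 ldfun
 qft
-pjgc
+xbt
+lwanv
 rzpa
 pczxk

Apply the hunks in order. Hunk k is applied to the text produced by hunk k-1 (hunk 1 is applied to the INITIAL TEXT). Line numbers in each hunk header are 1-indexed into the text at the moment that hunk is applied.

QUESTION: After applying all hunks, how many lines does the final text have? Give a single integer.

Hunk 1: at line 4 remove [tqfdy,utx,tfr] add [pjgc,joj,bpuwn] -> 12 lines: fku zgog xhb ldfun qft pjgc joj bpuwn oazvg vvhoh itxhb zfto
Hunk 2: at line 6 remove [joj,bpuwn] add [rzpa,pczxk,sfve] -> 13 lines: fku zgog xhb ldfun qft pjgc rzpa pczxk sfve oazvg vvhoh itxhb zfto
Hunk 3: at line 4 remove [pjgc] add [xbt,lwanv] -> 14 lines: fku zgog xhb ldfun qft xbt lwanv rzpa pczxk sfve oazvg vvhoh itxhb zfto
Final line count: 14

Answer: 14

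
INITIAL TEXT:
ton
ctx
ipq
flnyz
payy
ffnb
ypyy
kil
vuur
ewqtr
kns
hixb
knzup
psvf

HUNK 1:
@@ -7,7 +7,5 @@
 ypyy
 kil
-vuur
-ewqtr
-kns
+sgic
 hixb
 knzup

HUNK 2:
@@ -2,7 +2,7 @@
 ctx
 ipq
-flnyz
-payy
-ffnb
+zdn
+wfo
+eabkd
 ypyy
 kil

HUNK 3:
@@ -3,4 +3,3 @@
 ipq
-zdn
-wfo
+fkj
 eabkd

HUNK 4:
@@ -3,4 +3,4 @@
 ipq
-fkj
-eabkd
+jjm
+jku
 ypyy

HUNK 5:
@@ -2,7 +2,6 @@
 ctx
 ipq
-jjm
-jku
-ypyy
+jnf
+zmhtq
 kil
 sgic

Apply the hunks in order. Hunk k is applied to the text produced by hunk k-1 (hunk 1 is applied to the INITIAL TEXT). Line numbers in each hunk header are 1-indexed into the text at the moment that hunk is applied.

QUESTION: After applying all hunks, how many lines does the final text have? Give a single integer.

Answer: 10

Derivation:
Hunk 1: at line 7 remove [vuur,ewqtr,kns] add [sgic] -> 12 lines: ton ctx ipq flnyz payy ffnb ypyy kil sgic hixb knzup psvf
Hunk 2: at line 2 remove [flnyz,payy,ffnb] add [zdn,wfo,eabkd] -> 12 lines: ton ctx ipq zdn wfo eabkd ypyy kil sgic hixb knzup psvf
Hunk 3: at line 3 remove [zdn,wfo] add [fkj] -> 11 lines: ton ctx ipq fkj eabkd ypyy kil sgic hixb knzup psvf
Hunk 4: at line 3 remove [fkj,eabkd] add [jjm,jku] -> 11 lines: ton ctx ipq jjm jku ypyy kil sgic hixb knzup psvf
Hunk 5: at line 2 remove [jjm,jku,ypyy] add [jnf,zmhtq] -> 10 lines: ton ctx ipq jnf zmhtq kil sgic hixb knzup psvf
Final line count: 10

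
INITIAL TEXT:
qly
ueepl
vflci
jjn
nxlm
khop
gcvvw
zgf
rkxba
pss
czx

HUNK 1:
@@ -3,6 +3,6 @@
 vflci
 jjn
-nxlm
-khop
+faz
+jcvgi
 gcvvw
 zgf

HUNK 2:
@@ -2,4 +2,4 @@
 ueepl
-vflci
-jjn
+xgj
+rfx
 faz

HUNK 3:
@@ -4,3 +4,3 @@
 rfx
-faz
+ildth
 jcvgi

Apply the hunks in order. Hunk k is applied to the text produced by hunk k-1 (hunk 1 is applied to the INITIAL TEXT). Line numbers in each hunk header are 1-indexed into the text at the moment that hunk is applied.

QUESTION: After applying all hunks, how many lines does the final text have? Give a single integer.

Answer: 11

Derivation:
Hunk 1: at line 3 remove [nxlm,khop] add [faz,jcvgi] -> 11 lines: qly ueepl vflci jjn faz jcvgi gcvvw zgf rkxba pss czx
Hunk 2: at line 2 remove [vflci,jjn] add [xgj,rfx] -> 11 lines: qly ueepl xgj rfx faz jcvgi gcvvw zgf rkxba pss czx
Hunk 3: at line 4 remove [faz] add [ildth] -> 11 lines: qly ueepl xgj rfx ildth jcvgi gcvvw zgf rkxba pss czx
Final line count: 11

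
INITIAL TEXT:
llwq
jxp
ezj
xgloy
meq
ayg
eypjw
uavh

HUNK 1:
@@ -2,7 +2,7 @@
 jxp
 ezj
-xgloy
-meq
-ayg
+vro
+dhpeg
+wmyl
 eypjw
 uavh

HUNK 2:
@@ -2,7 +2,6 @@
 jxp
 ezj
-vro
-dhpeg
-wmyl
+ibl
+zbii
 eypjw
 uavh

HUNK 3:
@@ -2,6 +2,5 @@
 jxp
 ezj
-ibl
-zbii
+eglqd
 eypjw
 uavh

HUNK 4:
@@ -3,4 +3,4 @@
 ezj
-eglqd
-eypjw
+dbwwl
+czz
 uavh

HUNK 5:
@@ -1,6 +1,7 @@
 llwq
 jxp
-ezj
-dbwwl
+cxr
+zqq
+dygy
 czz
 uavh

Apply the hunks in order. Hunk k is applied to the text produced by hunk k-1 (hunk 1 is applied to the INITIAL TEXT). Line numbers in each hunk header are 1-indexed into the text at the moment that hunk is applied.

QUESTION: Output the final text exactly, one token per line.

Answer: llwq
jxp
cxr
zqq
dygy
czz
uavh

Derivation:
Hunk 1: at line 2 remove [xgloy,meq,ayg] add [vro,dhpeg,wmyl] -> 8 lines: llwq jxp ezj vro dhpeg wmyl eypjw uavh
Hunk 2: at line 2 remove [vro,dhpeg,wmyl] add [ibl,zbii] -> 7 lines: llwq jxp ezj ibl zbii eypjw uavh
Hunk 3: at line 2 remove [ibl,zbii] add [eglqd] -> 6 lines: llwq jxp ezj eglqd eypjw uavh
Hunk 4: at line 3 remove [eglqd,eypjw] add [dbwwl,czz] -> 6 lines: llwq jxp ezj dbwwl czz uavh
Hunk 5: at line 1 remove [ezj,dbwwl] add [cxr,zqq,dygy] -> 7 lines: llwq jxp cxr zqq dygy czz uavh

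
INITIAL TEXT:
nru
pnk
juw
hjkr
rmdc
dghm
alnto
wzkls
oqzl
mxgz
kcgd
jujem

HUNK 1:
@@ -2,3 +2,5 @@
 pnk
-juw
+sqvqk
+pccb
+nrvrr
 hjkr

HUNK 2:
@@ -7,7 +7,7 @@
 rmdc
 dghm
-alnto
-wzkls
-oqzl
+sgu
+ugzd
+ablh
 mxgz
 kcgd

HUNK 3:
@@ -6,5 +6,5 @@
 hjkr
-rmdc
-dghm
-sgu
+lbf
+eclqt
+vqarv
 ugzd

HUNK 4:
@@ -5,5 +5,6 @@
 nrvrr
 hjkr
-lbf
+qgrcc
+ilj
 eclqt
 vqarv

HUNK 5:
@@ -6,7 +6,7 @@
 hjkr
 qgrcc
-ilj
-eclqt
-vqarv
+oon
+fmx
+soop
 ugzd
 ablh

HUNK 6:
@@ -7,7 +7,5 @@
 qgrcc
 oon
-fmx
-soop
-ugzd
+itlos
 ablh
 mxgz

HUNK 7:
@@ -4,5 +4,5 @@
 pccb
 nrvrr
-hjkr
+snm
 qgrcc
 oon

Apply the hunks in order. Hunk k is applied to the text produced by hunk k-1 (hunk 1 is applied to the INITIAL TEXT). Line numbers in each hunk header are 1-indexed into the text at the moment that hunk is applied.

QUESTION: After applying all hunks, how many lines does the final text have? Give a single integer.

Hunk 1: at line 2 remove [juw] add [sqvqk,pccb,nrvrr] -> 14 lines: nru pnk sqvqk pccb nrvrr hjkr rmdc dghm alnto wzkls oqzl mxgz kcgd jujem
Hunk 2: at line 7 remove [alnto,wzkls,oqzl] add [sgu,ugzd,ablh] -> 14 lines: nru pnk sqvqk pccb nrvrr hjkr rmdc dghm sgu ugzd ablh mxgz kcgd jujem
Hunk 3: at line 6 remove [rmdc,dghm,sgu] add [lbf,eclqt,vqarv] -> 14 lines: nru pnk sqvqk pccb nrvrr hjkr lbf eclqt vqarv ugzd ablh mxgz kcgd jujem
Hunk 4: at line 5 remove [lbf] add [qgrcc,ilj] -> 15 lines: nru pnk sqvqk pccb nrvrr hjkr qgrcc ilj eclqt vqarv ugzd ablh mxgz kcgd jujem
Hunk 5: at line 6 remove [ilj,eclqt,vqarv] add [oon,fmx,soop] -> 15 lines: nru pnk sqvqk pccb nrvrr hjkr qgrcc oon fmx soop ugzd ablh mxgz kcgd jujem
Hunk 6: at line 7 remove [fmx,soop,ugzd] add [itlos] -> 13 lines: nru pnk sqvqk pccb nrvrr hjkr qgrcc oon itlos ablh mxgz kcgd jujem
Hunk 7: at line 4 remove [hjkr] add [snm] -> 13 lines: nru pnk sqvqk pccb nrvrr snm qgrcc oon itlos ablh mxgz kcgd jujem
Final line count: 13

Answer: 13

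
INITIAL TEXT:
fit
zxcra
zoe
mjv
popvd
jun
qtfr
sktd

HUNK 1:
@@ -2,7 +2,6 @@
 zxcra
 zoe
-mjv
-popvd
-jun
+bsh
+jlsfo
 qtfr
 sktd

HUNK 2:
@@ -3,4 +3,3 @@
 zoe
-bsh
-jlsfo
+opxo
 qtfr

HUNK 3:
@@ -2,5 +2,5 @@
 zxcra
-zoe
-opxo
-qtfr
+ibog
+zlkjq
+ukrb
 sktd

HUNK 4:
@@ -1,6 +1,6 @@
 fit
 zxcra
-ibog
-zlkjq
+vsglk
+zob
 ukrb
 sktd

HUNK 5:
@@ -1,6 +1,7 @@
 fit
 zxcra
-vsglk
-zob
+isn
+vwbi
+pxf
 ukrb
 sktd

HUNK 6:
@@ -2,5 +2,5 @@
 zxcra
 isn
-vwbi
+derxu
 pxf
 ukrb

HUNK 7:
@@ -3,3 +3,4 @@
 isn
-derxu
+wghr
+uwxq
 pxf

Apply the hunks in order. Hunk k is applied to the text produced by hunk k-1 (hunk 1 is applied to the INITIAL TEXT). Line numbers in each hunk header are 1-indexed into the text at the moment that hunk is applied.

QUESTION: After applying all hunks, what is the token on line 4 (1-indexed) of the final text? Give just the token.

Answer: wghr

Derivation:
Hunk 1: at line 2 remove [mjv,popvd,jun] add [bsh,jlsfo] -> 7 lines: fit zxcra zoe bsh jlsfo qtfr sktd
Hunk 2: at line 3 remove [bsh,jlsfo] add [opxo] -> 6 lines: fit zxcra zoe opxo qtfr sktd
Hunk 3: at line 2 remove [zoe,opxo,qtfr] add [ibog,zlkjq,ukrb] -> 6 lines: fit zxcra ibog zlkjq ukrb sktd
Hunk 4: at line 1 remove [ibog,zlkjq] add [vsglk,zob] -> 6 lines: fit zxcra vsglk zob ukrb sktd
Hunk 5: at line 1 remove [vsglk,zob] add [isn,vwbi,pxf] -> 7 lines: fit zxcra isn vwbi pxf ukrb sktd
Hunk 6: at line 2 remove [vwbi] add [derxu] -> 7 lines: fit zxcra isn derxu pxf ukrb sktd
Hunk 7: at line 3 remove [derxu] add [wghr,uwxq] -> 8 lines: fit zxcra isn wghr uwxq pxf ukrb sktd
Final line 4: wghr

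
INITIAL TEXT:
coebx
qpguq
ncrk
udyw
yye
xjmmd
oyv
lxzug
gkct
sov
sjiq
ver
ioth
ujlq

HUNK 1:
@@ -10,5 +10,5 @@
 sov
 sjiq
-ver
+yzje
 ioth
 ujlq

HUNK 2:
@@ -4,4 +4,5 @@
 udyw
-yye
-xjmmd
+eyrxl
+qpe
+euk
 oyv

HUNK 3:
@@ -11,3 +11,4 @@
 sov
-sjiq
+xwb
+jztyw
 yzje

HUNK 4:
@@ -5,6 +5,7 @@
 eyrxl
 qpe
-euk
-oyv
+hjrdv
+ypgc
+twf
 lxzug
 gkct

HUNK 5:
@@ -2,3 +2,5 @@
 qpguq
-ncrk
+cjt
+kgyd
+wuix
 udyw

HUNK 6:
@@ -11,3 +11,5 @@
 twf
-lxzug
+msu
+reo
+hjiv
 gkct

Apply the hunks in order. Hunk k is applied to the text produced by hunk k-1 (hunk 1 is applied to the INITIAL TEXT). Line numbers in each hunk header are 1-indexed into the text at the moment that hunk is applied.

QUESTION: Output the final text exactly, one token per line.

Answer: coebx
qpguq
cjt
kgyd
wuix
udyw
eyrxl
qpe
hjrdv
ypgc
twf
msu
reo
hjiv
gkct
sov
xwb
jztyw
yzje
ioth
ujlq

Derivation:
Hunk 1: at line 10 remove [ver] add [yzje] -> 14 lines: coebx qpguq ncrk udyw yye xjmmd oyv lxzug gkct sov sjiq yzje ioth ujlq
Hunk 2: at line 4 remove [yye,xjmmd] add [eyrxl,qpe,euk] -> 15 lines: coebx qpguq ncrk udyw eyrxl qpe euk oyv lxzug gkct sov sjiq yzje ioth ujlq
Hunk 3: at line 11 remove [sjiq] add [xwb,jztyw] -> 16 lines: coebx qpguq ncrk udyw eyrxl qpe euk oyv lxzug gkct sov xwb jztyw yzje ioth ujlq
Hunk 4: at line 5 remove [euk,oyv] add [hjrdv,ypgc,twf] -> 17 lines: coebx qpguq ncrk udyw eyrxl qpe hjrdv ypgc twf lxzug gkct sov xwb jztyw yzje ioth ujlq
Hunk 5: at line 2 remove [ncrk] add [cjt,kgyd,wuix] -> 19 lines: coebx qpguq cjt kgyd wuix udyw eyrxl qpe hjrdv ypgc twf lxzug gkct sov xwb jztyw yzje ioth ujlq
Hunk 6: at line 11 remove [lxzug] add [msu,reo,hjiv] -> 21 lines: coebx qpguq cjt kgyd wuix udyw eyrxl qpe hjrdv ypgc twf msu reo hjiv gkct sov xwb jztyw yzje ioth ujlq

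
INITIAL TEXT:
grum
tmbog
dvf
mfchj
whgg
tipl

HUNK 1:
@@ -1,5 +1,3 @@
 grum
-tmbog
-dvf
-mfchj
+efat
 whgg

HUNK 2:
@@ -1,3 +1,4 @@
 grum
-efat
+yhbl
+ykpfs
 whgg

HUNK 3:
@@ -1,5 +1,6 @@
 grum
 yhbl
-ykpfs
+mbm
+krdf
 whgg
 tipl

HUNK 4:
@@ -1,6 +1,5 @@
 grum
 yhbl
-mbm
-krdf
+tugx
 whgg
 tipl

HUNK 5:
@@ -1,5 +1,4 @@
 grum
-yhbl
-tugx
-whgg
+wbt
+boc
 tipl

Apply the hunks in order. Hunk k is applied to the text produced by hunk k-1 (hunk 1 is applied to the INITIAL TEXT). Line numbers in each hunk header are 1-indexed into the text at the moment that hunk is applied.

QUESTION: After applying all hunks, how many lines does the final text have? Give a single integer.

Answer: 4

Derivation:
Hunk 1: at line 1 remove [tmbog,dvf,mfchj] add [efat] -> 4 lines: grum efat whgg tipl
Hunk 2: at line 1 remove [efat] add [yhbl,ykpfs] -> 5 lines: grum yhbl ykpfs whgg tipl
Hunk 3: at line 1 remove [ykpfs] add [mbm,krdf] -> 6 lines: grum yhbl mbm krdf whgg tipl
Hunk 4: at line 1 remove [mbm,krdf] add [tugx] -> 5 lines: grum yhbl tugx whgg tipl
Hunk 5: at line 1 remove [yhbl,tugx,whgg] add [wbt,boc] -> 4 lines: grum wbt boc tipl
Final line count: 4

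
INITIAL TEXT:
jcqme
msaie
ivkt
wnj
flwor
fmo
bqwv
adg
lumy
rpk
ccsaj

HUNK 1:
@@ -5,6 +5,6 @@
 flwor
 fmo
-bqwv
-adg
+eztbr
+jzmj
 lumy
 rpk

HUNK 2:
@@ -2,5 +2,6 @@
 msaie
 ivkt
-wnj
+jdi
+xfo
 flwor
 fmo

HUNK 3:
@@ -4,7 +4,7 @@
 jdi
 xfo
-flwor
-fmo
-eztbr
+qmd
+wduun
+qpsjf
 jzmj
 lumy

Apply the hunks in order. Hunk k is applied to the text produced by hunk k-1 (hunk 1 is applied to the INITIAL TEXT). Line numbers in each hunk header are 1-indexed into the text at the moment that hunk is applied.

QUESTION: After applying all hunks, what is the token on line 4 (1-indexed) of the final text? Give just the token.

Hunk 1: at line 5 remove [bqwv,adg] add [eztbr,jzmj] -> 11 lines: jcqme msaie ivkt wnj flwor fmo eztbr jzmj lumy rpk ccsaj
Hunk 2: at line 2 remove [wnj] add [jdi,xfo] -> 12 lines: jcqme msaie ivkt jdi xfo flwor fmo eztbr jzmj lumy rpk ccsaj
Hunk 3: at line 4 remove [flwor,fmo,eztbr] add [qmd,wduun,qpsjf] -> 12 lines: jcqme msaie ivkt jdi xfo qmd wduun qpsjf jzmj lumy rpk ccsaj
Final line 4: jdi

Answer: jdi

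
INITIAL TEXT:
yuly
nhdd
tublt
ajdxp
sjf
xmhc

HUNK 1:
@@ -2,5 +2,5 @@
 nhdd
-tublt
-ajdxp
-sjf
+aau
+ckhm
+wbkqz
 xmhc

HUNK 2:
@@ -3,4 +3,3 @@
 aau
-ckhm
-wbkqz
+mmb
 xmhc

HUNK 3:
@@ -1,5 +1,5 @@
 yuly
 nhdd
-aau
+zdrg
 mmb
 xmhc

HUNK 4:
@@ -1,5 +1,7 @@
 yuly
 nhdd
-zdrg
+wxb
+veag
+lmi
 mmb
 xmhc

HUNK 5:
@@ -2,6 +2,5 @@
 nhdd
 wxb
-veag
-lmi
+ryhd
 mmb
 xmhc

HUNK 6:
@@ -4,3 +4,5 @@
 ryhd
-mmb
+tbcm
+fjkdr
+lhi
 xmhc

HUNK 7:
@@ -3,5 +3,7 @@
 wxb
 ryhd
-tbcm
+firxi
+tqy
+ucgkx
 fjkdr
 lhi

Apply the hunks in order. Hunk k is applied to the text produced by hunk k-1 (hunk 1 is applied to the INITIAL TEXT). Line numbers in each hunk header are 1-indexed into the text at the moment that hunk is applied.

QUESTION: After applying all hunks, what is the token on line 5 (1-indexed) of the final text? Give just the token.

Answer: firxi

Derivation:
Hunk 1: at line 2 remove [tublt,ajdxp,sjf] add [aau,ckhm,wbkqz] -> 6 lines: yuly nhdd aau ckhm wbkqz xmhc
Hunk 2: at line 3 remove [ckhm,wbkqz] add [mmb] -> 5 lines: yuly nhdd aau mmb xmhc
Hunk 3: at line 1 remove [aau] add [zdrg] -> 5 lines: yuly nhdd zdrg mmb xmhc
Hunk 4: at line 1 remove [zdrg] add [wxb,veag,lmi] -> 7 lines: yuly nhdd wxb veag lmi mmb xmhc
Hunk 5: at line 2 remove [veag,lmi] add [ryhd] -> 6 lines: yuly nhdd wxb ryhd mmb xmhc
Hunk 6: at line 4 remove [mmb] add [tbcm,fjkdr,lhi] -> 8 lines: yuly nhdd wxb ryhd tbcm fjkdr lhi xmhc
Hunk 7: at line 3 remove [tbcm] add [firxi,tqy,ucgkx] -> 10 lines: yuly nhdd wxb ryhd firxi tqy ucgkx fjkdr lhi xmhc
Final line 5: firxi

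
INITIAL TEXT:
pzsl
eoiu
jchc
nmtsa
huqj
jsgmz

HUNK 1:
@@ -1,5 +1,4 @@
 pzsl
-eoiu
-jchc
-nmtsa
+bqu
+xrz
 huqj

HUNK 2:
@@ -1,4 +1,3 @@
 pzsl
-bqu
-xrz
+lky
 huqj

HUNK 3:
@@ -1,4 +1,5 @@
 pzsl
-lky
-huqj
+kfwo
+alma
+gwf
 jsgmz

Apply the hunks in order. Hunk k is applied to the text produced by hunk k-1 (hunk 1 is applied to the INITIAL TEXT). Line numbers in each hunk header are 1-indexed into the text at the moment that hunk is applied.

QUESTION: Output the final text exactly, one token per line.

Answer: pzsl
kfwo
alma
gwf
jsgmz

Derivation:
Hunk 1: at line 1 remove [eoiu,jchc,nmtsa] add [bqu,xrz] -> 5 lines: pzsl bqu xrz huqj jsgmz
Hunk 2: at line 1 remove [bqu,xrz] add [lky] -> 4 lines: pzsl lky huqj jsgmz
Hunk 3: at line 1 remove [lky,huqj] add [kfwo,alma,gwf] -> 5 lines: pzsl kfwo alma gwf jsgmz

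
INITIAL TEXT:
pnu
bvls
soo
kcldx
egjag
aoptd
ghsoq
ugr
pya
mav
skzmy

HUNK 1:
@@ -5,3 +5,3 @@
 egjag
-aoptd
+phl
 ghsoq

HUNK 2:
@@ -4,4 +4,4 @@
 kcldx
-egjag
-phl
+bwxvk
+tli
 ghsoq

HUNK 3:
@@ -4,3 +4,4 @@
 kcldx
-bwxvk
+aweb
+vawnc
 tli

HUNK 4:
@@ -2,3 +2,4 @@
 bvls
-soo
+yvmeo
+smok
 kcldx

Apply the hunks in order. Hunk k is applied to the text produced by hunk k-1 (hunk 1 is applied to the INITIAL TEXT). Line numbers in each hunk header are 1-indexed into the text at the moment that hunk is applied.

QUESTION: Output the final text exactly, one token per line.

Hunk 1: at line 5 remove [aoptd] add [phl] -> 11 lines: pnu bvls soo kcldx egjag phl ghsoq ugr pya mav skzmy
Hunk 2: at line 4 remove [egjag,phl] add [bwxvk,tli] -> 11 lines: pnu bvls soo kcldx bwxvk tli ghsoq ugr pya mav skzmy
Hunk 3: at line 4 remove [bwxvk] add [aweb,vawnc] -> 12 lines: pnu bvls soo kcldx aweb vawnc tli ghsoq ugr pya mav skzmy
Hunk 4: at line 2 remove [soo] add [yvmeo,smok] -> 13 lines: pnu bvls yvmeo smok kcldx aweb vawnc tli ghsoq ugr pya mav skzmy

Answer: pnu
bvls
yvmeo
smok
kcldx
aweb
vawnc
tli
ghsoq
ugr
pya
mav
skzmy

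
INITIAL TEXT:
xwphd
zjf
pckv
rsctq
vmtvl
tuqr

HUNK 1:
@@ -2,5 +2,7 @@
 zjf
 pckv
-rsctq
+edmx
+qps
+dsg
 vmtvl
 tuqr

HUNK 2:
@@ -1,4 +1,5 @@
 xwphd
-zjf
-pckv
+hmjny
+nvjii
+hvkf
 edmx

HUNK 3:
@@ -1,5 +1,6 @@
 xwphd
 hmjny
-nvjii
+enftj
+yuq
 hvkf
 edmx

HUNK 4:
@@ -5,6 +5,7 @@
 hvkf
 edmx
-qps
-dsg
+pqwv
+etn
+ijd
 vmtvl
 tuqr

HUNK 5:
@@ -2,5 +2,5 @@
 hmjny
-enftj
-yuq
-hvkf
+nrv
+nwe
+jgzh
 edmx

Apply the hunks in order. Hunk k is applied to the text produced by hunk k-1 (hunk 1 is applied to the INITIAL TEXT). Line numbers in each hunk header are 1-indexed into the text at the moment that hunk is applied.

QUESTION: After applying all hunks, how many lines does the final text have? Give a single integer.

Hunk 1: at line 2 remove [rsctq] add [edmx,qps,dsg] -> 8 lines: xwphd zjf pckv edmx qps dsg vmtvl tuqr
Hunk 2: at line 1 remove [zjf,pckv] add [hmjny,nvjii,hvkf] -> 9 lines: xwphd hmjny nvjii hvkf edmx qps dsg vmtvl tuqr
Hunk 3: at line 1 remove [nvjii] add [enftj,yuq] -> 10 lines: xwphd hmjny enftj yuq hvkf edmx qps dsg vmtvl tuqr
Hunk 4: at line 5 remove [qps,dsg] add [pqwv,etn,ijd] -> 11 lines: xwphd hmjny enftj yuq hvkf edmx pqwv etn ijd vmtvl tuqr
Hunk 5: at line 2 remove [enftj,yuq,hvkf] add [nrv,nwe,jgzh] -> 11 lines: xwphd hmjny nrv nwe jgzh edmx pqwv etn ijd vmtvl tuqr
Final line count: 11

Answer: 11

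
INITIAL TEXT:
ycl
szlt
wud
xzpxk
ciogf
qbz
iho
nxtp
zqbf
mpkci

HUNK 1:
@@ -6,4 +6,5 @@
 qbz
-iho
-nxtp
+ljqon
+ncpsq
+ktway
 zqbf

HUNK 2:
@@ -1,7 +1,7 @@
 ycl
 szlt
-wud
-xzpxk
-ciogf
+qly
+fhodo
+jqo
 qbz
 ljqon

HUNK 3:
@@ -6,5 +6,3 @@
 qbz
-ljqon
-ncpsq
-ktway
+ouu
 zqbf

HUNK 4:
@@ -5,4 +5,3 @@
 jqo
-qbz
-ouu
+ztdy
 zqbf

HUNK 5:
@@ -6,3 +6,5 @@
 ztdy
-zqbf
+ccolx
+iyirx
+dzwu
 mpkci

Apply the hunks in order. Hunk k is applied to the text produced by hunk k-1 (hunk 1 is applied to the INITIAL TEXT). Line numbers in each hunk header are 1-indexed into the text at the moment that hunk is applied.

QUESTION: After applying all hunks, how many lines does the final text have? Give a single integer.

Hunk 1: at line 6 remove [iho,nxtp] add [ljqon,ncpsq,ktway] -> 11 lines: ycl szlt wud xzpxk ciogf qbz ljqon ncpsq ktway zqbf mpkci
Hunk 2: at line 1 remove [wud,xzpxk,ciogf] add [qly,fhodo,jqo] -> 11 lines: ycl szlt qly fhodo jqo qbz ljqon ncpsq ktway zqbf mpkci
Hunk 3: at line 6 remove [ljqon,ncpsq,ktway] add [ouu] -> 9 lines: ycl szlt qly fhodo jqo qbz ouu zqbf mpkci
Hunk 4: at line 5 remove [qbz,ouu] add [ztdy] -> 8 lines: ycl szlt qly fhodo jqo ztdy zqbf mpkci
Hunk 5: at line 6 remove [zqbf] add [ccolx,iyirx,dzwu] -> 10 lines: ycl szlt qly fhodo jqo ztdy ccolx iyirx dzwu mpkci
Final line count: 10

Answer: 10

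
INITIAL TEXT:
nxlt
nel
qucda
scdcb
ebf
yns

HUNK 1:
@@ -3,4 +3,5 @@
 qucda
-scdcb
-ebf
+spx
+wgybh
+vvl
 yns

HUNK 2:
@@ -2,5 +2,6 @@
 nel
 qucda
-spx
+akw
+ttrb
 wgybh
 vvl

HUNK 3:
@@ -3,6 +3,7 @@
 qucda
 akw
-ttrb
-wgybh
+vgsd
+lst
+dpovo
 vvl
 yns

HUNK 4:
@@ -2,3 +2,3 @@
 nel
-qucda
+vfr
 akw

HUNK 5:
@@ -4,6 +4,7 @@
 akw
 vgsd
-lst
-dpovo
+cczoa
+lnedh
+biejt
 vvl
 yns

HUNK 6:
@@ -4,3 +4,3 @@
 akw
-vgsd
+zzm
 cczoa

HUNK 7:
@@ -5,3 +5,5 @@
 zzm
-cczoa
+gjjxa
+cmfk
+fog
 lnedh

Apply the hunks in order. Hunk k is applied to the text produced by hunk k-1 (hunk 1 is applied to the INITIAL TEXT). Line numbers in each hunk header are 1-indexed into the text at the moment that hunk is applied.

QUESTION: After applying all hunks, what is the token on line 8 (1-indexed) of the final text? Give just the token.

Hunk 1: at line 3 remove [scdcb,ebf] add [spx,wgybh,vvl] -> 7 lines: nxlt nel qucda spx wgybh vvl yns
Hunk 2: at line 2 remove [spx] add [akw,ttrb] -> 8 lines: nxlt nel qucda akw ttrb wgybh vvl yns
Hunk 3: at line 3 remove [ttrb,wgybh] add [vgsd,lst,dpovo] -> 9 lines: nxlt nel qucda akw vgsd lst dpovo vvl yns
Hunk 4: at line 2 remove [qucda] add [vfr] -> 9 lines: nxlt nel vfr akw vgsd lst dpovo vvl yns
Hunk 5: at line 4 remove [lst,dpovo] add [cczoa,lnedh,biejt] -> 10 lines: nxlt nel vfr akw vgsd cczoa lnedh biejt vvl yns
Hunk 6: at line 4 remove [vgsd] add [zzm] -> 10 lines: nxlt nel vfr akw zzm cczoa lnedh biejt vvl yns
Hunk 7: at line 5 remove [cczoa] add [gjjxa,cmfk,fog] -> 12 lines: nxlt nel vfr akw zzm gjjxa cmfk fog lnedh biejt vvl yns
Final line 8: fog

Answer: fog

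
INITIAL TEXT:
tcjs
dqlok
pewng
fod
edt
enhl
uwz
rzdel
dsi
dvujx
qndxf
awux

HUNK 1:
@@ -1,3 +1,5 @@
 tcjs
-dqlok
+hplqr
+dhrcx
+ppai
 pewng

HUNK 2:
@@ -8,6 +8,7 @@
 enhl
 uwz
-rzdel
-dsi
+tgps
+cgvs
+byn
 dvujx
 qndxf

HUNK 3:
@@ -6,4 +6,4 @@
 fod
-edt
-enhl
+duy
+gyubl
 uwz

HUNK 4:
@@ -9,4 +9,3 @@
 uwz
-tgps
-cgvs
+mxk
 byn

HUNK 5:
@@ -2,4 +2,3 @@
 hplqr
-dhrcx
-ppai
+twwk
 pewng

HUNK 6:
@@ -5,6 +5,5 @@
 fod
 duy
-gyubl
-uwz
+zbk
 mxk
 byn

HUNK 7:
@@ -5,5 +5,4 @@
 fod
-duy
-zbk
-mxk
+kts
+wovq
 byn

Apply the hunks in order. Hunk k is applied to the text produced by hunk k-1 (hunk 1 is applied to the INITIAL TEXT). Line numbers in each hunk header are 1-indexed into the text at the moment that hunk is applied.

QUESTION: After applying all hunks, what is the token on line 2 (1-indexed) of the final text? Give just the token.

Answer: hplqr

Derivation:
Hunk 1: at line 1 remove [dqlok] add [hplqr,dhrcx,ppai] -> 14 lines: tcjs hplqr dhrcx ppai pewng fod edt enhl uwz rzdel dsi dvujx qndxf awux
Hunk 2: at line 8 remove [rzdel,dsi] add [tgps,cgvs,byn] -> 15 lines: tcjs hplqr dhrcx ppai pewng fod edt enhl uwz tgps cgvs byn dvujx qndxf awux
Hunk 3: at line 6 remove [edt,enhl] add [duy,gyubl] -> 15 lines: tcjs hplqr dhrcx ppai pewng fod duy gyubl uwz tgps cgvs byn dvujx qndxf awux
Hunk 4: at line 9 remove [tgps,cgvs] add [mxk] -> 14 lines: tcjs hplqr dhrcx ppai pewng fod duy gyubl uwz mxk byn dvujx qndxf awux
Hunk 5: at line 2 remove [dhrcx,ppai] add [twwk] -> 13 lines: tcjs hplqr twwk pewng fod duy gyubl uwz mxk byn dvujx qndxf awux
Hunk 6: at line 5 remove [gyubl,uwz] add [zbk] -> 12 lines: tcjs hplqr twwk pewng fod duy zbk mxk byn dvujx qndxf awux
Hunk 7: at line 5 remove [duy,zbk,mxk] add [kts,wovq] -> 11 lines: tcjs hplqr twwk pewng fod kts wovq byn dvujx qndxf awux
Final line 2: hplqr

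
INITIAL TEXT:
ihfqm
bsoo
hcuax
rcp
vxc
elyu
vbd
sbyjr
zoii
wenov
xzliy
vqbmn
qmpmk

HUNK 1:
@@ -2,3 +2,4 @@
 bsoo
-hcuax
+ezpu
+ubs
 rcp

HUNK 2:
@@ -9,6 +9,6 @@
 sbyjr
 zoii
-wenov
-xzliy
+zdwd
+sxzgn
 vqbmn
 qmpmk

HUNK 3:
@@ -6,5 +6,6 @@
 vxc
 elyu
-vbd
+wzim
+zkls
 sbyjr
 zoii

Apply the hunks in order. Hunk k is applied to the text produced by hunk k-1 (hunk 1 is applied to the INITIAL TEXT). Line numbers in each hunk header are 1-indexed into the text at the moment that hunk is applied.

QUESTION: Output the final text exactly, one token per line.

Answer: ihfqm
bsoo
ezpu
ubs
rcp
vxc
elyu
wzim
zkls
sbyjr
zoii
zdwd
sxzgn
vqbmn
qmpmk

Derivation:
Hunk 1: at line 2 remove [hcuax] add [ezpu,ubs] -> 14 lines: ihfqm bsoo ezpu ubs rcp vxc elyu vbd sbyjr zoii wenov xzliy vqbmn qmpmk
Hunk 2: at line 9 remove [wenov,xzliy] add [zdwd,sxzgn] -> 14 lines: ihfqm bsoo ezpu ubs rcp vxc elyu vbd sbyjr zoii zdwd sxzgn vqbmn qmpmk
Hunk 3: at line 6 remove [vbd] add [wzim,zkls] -> 15 lines: ihfqm bsoo ezpu ubs rcp vxc elyu wzim zkls sbyjr zoii zdwd sxzgn vqbmn qmpmk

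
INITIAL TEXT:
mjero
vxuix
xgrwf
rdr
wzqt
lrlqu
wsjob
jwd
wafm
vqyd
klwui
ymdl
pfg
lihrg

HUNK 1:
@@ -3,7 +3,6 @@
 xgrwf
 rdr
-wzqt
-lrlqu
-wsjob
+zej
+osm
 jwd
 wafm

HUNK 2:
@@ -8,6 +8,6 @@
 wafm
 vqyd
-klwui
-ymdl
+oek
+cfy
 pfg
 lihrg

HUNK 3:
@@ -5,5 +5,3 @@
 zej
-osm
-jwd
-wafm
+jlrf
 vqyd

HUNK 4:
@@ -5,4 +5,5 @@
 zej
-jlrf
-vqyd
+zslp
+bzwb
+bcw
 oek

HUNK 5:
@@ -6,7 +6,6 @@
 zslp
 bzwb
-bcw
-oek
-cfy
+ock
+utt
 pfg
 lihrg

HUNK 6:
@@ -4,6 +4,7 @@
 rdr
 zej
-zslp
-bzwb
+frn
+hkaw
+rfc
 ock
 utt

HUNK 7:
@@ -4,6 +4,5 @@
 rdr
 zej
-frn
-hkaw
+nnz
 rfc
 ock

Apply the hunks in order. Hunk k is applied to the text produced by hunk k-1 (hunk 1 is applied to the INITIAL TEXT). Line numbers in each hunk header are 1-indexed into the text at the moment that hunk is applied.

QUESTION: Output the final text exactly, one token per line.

Hunk 1: at line 3 remove [wzqt,lrlqu,wsjob] add [zej,osm] -> 13 lines: mjero vxuix xgrwf rdr zej osm jwd wafm vqyd klwui ymdl pfg lihrg
Hunk 2: at line 8 remove [klwui,ymdl] add [oek,cfy] -> 13 lines: mjero vxuix xgrwf rdr zej osm jwd wafm vqyd oek cfy pfg lihrg
Hunk 3: at line 5 remove [osm,jwd,wafm] add [jlrf] -> 11 lines: mjero vxuix xgrwf rdr zej jlrf vqyd oek cfy pfg lihrg
Hunk 4: at line 5 remove [jlrf,vqyd] add [zslp,bzwb,bcw] -> 12 lines: mjero vxuix xgrwf rdr zej zslp bzwb bcw oek cfy pfg lihrg
Hunk 5: at line 6 remove [bcw,oek,cfy] add [ock,utt] -> 11 lines: mjero vxuix xgrwf rdr zej zslp bzwb ock utt pfg lihrg
Hunk 6: at line 4 remove [zslp,bzwb] add [frn,hkaw,rfc] -> 12 lines: mjero vxuix xgrwf rdr zej frn hkaw rfc ock utt pfg lihrg
Hunk 7: at line 4 remove [frn,hkaw] add [nnz] -> 11 lines: mjero vxuix xgrwf rdr zej nnz rfc ock utt pfg lihrg

Answer: mjero
vxuix
xgrwf
rdr
zej
nnz
rfc
ock
utt
pfg
lihrg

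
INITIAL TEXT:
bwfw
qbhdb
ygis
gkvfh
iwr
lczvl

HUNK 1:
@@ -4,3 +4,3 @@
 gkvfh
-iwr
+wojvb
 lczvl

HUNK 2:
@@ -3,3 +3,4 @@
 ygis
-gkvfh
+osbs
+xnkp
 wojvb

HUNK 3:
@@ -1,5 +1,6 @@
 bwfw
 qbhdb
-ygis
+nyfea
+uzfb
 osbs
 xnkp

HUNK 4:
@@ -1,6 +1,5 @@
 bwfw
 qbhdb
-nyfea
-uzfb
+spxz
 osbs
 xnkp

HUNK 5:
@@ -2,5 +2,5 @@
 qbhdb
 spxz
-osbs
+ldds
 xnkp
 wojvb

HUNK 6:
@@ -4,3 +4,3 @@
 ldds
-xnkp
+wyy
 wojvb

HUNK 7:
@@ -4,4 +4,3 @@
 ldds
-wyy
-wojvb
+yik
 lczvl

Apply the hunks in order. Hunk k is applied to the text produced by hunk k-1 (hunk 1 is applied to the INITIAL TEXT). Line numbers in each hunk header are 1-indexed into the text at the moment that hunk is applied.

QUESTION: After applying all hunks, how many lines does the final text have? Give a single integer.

Answer: 6

Derivation:
Hunk 1: at line 4 remove [iwr] add [wojvb] -> 6 lines: bwfw qbhdb ygis gkvfh wojvb lczvl
Hunk 2: at line 3 remove [gkvfh] add [osbs,xnkp] -> 7 lines: bwfw qbhdb ygis osbs xnkp wojvb lczvl
Hunk 3: at line 1 remove [ygis] add [nyfea,uzfb] -> 8 lines: bwfw qbhdb nyfea uzfb osbs xnkp wojvb lczvl
Hunk 4: at line 1 remove [nyfea,uzfb] add [spxz] -> 7 lines: bwfw qbhdb spxz osbs xnkp wojvb lczvl
Hunk 5: at line 2 remove [osbs] add [ldds] -> 7 lines: bwfw qbhdb spxz ldds xnkp wojvb lczvl
Hunk 6: at line 4 remove [xnkp] add [wyy] -> 7 lines: bwfw qbhdb spxz ldds wyy wojvb lczvl
Hunk 7: at line 4 remove [wyy,wojvb] add [yik] -> 6 lines: bwfw qbhdb spxz ldds yik lczvl
Final line count: 6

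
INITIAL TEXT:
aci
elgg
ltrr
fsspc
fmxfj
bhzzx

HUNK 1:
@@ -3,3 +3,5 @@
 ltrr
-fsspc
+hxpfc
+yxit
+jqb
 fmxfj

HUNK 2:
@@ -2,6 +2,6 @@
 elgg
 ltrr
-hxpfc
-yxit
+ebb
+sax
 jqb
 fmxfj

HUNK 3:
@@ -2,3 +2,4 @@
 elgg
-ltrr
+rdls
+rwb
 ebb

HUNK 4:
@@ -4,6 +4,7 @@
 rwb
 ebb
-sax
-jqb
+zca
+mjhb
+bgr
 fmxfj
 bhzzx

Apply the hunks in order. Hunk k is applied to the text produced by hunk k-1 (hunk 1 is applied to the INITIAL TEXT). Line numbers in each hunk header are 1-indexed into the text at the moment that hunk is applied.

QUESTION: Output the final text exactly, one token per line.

Answer: aci
elgg
rdls
rwb
ebb
zca
mjhb
bgr
fmxfj
bhzzx

Derivation:
Hunk 1: at line 3 remove [fsspc] add [hxpfc,yxit,jqb] -> 8 lines: aci elgg ltrr hxpfc yxit jqb fmxfj bhzzx
Hunk 2: at line 2 remove [hxpfc,yxit] add [ebb,sax] -> 8 lines: aci elgg ltrr ebb sax jqb fmxfj bhzzx
Hunk 3: at line 2 remove [ltrr] add [rdls,rwb] -> 9 lines: aci elgg rdls rwb ebb sax jqb fmxfj bhzzx
Hunk 4: at line 4 remove [sax,jqb] add [zca,mjhb,bgr] -> 10 lines: aci elgg rdls rwb ebb zca mjhb bgr fmxfj bhzzx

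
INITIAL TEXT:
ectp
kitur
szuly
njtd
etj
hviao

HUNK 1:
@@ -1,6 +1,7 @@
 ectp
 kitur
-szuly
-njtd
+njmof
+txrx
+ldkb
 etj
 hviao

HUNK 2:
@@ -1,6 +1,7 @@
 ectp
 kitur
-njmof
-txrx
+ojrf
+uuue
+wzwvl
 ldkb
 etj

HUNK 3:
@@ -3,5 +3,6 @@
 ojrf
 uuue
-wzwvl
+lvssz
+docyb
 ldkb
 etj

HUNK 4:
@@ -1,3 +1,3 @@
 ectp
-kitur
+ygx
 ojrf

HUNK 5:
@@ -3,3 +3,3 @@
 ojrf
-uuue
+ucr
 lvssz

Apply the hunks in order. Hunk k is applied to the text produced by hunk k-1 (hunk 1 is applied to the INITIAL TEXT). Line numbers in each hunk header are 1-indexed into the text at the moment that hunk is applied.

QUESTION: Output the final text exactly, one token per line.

Hunk 1: at line 1 remove [szuly,njtd] add [njmof,txrx,ldkb] -> 7 lines: ectp kitur njmof txrx ldkb etj hviao
Hunk 2: at line 1 remove [njmof,txrx] add [ojrf,uuue,wzwvl] -> 8 lines: ectp kitur ojrf uuue wzwvl ldkb etj hviao
Hunk 3: at line 3 remove [wzwvl] add [lvssz,docyb] -> 9 lines: ectp kitur ojrf uuue lvssz docyb ldkb etj hviao
Hunk 4: at line 1 remove [kitur] add [ygx] -> 9 lines: ectp ygx ojrf uuue lvssz docyb ldkb etj hviao
Hunk 5: at line 3 remove [uuue] add [ucr] -> 9 lines: ectp ygx ojrf ucr lvssz docyb ldkb etj hviao

Answer: ectp
ygx
ojrf
ucr
lvssz
docyb
ldkb
etj
hviao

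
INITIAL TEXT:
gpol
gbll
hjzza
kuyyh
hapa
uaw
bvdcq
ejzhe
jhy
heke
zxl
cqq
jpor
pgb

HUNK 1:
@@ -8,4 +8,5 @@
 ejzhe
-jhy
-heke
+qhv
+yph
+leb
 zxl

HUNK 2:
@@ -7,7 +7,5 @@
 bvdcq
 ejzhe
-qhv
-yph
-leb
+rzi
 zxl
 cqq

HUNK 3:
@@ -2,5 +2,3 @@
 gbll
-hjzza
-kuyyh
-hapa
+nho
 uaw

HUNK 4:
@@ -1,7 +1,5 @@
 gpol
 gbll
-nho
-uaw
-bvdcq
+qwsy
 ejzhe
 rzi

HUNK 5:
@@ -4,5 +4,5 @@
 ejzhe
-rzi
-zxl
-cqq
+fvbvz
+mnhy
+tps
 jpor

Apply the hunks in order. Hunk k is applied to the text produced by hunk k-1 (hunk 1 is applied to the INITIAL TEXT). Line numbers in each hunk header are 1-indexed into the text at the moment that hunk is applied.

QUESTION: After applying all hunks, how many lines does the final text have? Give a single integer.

Answer: 9

Derivation:
Hunk 1: at line 8 remove [jhy,heke] add [qhv,yph,leb] -> 15 lines: gpol gbll hjzza kuyyh hapa uaw bvdcq ejzhe qhv yph leb zxl cqq jpor pgb
Hunk 2: at line 7 remove [qhv,yph,leb] add [rzi] -> 13 lines: gpol gbll hjzza kuyyh hapa uaw bvdcq ejzhe rzi zxl cqq jpor pgb
Hunk 3: at line 2 remove [hjzza,kuyyh,hapa] add [nho] -> 11 lines: gpol gbll nho uaw bvdcq ejzhe rzi zxl cqq jpor pgb
Hunk 4: at line 1 remove [nho,uaw,bvdcq] add [qwsy] -> 9 lines: gpol gbll qwsy ejzhe rzi zxl cqq jpor pgb
Hunk 5: at line 4 remove [rzi,zxl,cqq] add [fvbvz,mnhy,tps] -> 9 lines: gpol gbll qwsy ejzhe fvbvz mnhy tps jpor pgb
Final line count: 9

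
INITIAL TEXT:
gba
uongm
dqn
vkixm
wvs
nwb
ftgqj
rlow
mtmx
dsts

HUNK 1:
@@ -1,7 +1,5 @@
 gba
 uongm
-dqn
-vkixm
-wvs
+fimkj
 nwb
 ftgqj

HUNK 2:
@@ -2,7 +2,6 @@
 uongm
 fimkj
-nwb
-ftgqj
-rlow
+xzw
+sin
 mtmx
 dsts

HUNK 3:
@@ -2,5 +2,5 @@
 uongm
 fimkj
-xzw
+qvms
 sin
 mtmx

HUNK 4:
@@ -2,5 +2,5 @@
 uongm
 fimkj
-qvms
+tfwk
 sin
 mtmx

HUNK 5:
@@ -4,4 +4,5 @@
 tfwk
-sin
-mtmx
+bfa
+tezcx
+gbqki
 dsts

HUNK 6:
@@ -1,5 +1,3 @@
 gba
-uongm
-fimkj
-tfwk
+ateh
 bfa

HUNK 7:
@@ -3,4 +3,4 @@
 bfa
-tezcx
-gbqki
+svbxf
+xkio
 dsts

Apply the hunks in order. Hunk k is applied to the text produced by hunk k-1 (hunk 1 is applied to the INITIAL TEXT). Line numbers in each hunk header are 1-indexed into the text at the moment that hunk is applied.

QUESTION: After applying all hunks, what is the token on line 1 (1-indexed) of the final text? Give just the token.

Hunk 1: at line 1 remove [dqn,vkixm,wvs] add [fimkj] -> 8 lines: gba uongm fimkj nwb ftgqj rlow mtmx dsts
Hunk 2: at line 2 remove [nwb,ftgqj,rlow] add [xzw,sin] -> 7 lines: gba uongm fimkj xzw sin mtmx dsts
Hunk 3: at line 2 remove [xzw] add [qvms] -> 7 lines: gba uongm fimkj qvms sin mtmx dsts
Hunk 4: at line 2 remove [qvms] add [tfwk] -> 7 lines: gba uongm fimkj tfwk sin mtmx dsts
Hunk 5: at line 4 remove [sin,mtmx] add [bfa,tezcx,gbqki] -> 8 lines: gba uongm fimkj tfwk bfa tezcx gbqki dsts
Hunk 6: at line 1 remove [uongm,fimkj,tfwk] add [ateh] -> 6 lines: gba ateh bfa tezcx gbqki dsts
Hunk 7: at line 3 remove [tezcx,gbqki] add [svbxf,xkio] -> 6 lines: gba ateh bfa svbxf xkio dsts
Final line 1: gba

Answer: gba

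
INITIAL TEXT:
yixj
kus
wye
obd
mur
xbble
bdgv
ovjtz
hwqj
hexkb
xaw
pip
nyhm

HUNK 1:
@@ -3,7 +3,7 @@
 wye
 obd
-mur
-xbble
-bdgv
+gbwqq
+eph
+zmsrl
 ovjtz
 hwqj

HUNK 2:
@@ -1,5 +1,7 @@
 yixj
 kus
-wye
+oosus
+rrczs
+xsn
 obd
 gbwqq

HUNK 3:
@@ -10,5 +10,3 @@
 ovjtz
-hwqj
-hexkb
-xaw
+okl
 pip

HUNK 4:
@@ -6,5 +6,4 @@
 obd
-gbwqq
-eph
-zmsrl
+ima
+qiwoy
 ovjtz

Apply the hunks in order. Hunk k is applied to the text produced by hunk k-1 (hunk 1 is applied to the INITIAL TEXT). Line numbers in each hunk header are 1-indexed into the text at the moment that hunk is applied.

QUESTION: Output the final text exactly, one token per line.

Answer: yixj
kus
oosus
rrczs
xsn
obd
ima
qiwoy
ovjtz
okl
pip
nyhm

Derivation:
Hunk 1: at line 3 remove [mur,xbble,bdgv] add [gbwqq,eph,zmsrl] -> 13 lines: yixj kus wye obd gbwqq eph zmsrl ovjtz hwqj hexkb xaw pip nyhm
Hunk 2: at line 1 remove [wye] add [oosus,rrczs,xsn] -> 15 lines: yixj kus oosus rrczs xsn obd gbwqq eph zmsrl ovjtz hwqj hexkb xaw pip nyhm
Hunk 3: at line 10 remove [hwqj,hexkb,xaw] add [okl] -> 13 lines: yixj kus oosus rrczs xsn obd gbwqq eph zmsrl ovjtz okl pip nyhm
Hunk 4: at line 6 remove [gbwqq,eph,zmsrl] add [ima,qiwoy] -> 12 lines: yixj kus oosus rrczs xsn obd ima qiwoy ovjtz okl pip nyhm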